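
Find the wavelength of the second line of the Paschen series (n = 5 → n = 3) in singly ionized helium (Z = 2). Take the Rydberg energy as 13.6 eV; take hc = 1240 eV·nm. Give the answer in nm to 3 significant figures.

321 nm

The Paschen series terminates on n_f = 3; the second line has n_i = 3+2 = 5.
ΔE = 54.40 × (1/3² − 1/5²) = 3.868 eV.
λ = 1240 / 3.868 = 321 nm.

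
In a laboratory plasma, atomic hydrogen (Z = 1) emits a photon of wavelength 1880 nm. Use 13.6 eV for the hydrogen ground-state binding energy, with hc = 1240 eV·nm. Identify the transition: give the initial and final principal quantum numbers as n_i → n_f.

The photon energy is ΔE = hc/λ = 1240 / 1880 = 0.6596 eV.
With Z = 1, ΔE = 13.60 × (1/n_f² − 1/n_i²), so 1/n_f² − 1/n_i² = 0.04850.
Trying n_f = 3 gives 1/n_i² = 0.06261, i.e. n_i ≈ 4; this pair matches.

n_i = 4, n_f = 3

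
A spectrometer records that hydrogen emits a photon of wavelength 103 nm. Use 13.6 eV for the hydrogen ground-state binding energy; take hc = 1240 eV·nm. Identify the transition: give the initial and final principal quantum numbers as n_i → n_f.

n_i = 3, n_f = 1

The photon energy is ΔE = hc/λ = 1240 / 103 = 12.04 eV.
With Z = 1, ΔE = 13.60 × (1/n_f² − 1/n_i²), so 1/n_f² − 1/n_i² = 0.8852.
Trying n_f = 1 gives 1/n_i² = 0.1148, i.e. n_i ≈ 3; this pair matches.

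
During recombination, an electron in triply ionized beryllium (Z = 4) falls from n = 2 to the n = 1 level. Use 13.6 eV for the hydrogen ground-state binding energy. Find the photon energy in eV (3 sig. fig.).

The Bohr energies scale as Z², so for Z = 4: E_n = −217.6/n² eV.
E_2 = −217.6/4 = −54.40 eV and E_1 = −217.6/1 = −217.6 eV.
The photon energy is |E_2 − E_1| = 163 eV.

163 eV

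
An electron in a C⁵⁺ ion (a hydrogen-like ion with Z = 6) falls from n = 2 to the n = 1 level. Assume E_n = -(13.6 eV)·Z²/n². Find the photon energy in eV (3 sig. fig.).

The Bohr energies scale as Z², so for Z = 6: E_n = −489.6/n² eV.
E_2 = −489.6/4 = −122.4 eV and E_1 = −489.6/1 = −489.6 eV.
The photon energy is |E_2 − E_1| = 367 eV.

367 eV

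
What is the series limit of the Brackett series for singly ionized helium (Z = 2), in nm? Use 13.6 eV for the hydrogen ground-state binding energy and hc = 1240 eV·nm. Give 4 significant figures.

The Brackett series has lower level n_f = 4; the series limit corresponds to n_i → ∞.
ΔE_max = 13.6 × 4 / 4² = 3.400 eV.
λ_min = 1240 / 3.400 = 364.7 nm.

364.7 nm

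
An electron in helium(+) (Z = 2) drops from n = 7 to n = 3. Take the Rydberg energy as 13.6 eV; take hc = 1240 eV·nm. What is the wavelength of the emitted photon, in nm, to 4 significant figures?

For Z = 2 the level energies scale as Z², so the effective Rydberg energy is 13.6 × 4 = 54.40 eV.
ΔE = 54.40 × (1/3² − 1/7²) = 54.40 × 0.09070 = 4.934 eV.
λ = hc/ΔE = 1240 / 4.934 = 251.3 nm.

251.3 nm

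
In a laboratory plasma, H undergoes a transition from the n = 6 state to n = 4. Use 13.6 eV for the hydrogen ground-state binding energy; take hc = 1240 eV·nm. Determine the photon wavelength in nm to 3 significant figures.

ΔE = 13.60 × (1/4² − 1/6²) = 13.60 × 0.03472 = 0.4722 eV.
λ = hc/ΔE = 1240 / 0.4722 = 2630 nm.
This line belongs to the Brackett series.

2630 nm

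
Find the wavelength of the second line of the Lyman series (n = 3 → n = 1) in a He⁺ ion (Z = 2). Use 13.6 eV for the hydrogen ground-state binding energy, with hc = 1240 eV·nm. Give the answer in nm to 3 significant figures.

The Lyman series terminates on n_f = 1; the second line has n_i = 1+2 = 3.
ΔE = 54.40 × (1/1² − 1/3²) = 48.36 eV.
λ = 1240 / 48.36 = 25.6 nm.

25.6 nm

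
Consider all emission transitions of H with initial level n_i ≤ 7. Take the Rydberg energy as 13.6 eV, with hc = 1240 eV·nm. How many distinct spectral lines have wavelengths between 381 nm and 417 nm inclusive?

Enumerate all n_i → n_f pairs with 1 ≤ n_f < n_i ≤ 7 and compute λ = 1240 / [13.6·1·(1/n_f² − 1/n_i²)].
Lines falling in [381, 417] nm: 7→2 (397.1 nm), 6→2 (410.3 nm).

2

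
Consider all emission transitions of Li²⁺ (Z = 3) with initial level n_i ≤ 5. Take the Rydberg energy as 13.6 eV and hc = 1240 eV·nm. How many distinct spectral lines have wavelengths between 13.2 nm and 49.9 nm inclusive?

Enumerate all n_i → n_f pairs with 1 ≤ n_f < n_i ≤ 5 and compute λ = 1240 / [13.6·9·(1/n_f² − 1/n_i²)].
Lines falling in [13.2, 49.9] nm: 2→1 (13.51 nm), 5→2 (48.24 nm).

2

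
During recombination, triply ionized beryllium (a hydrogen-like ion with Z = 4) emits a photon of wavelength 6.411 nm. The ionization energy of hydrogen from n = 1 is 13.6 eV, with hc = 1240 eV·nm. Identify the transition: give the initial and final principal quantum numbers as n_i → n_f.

n_i = 3, n_f = 1

The photon energy is ΔE = hc/λ = 1240 / 6.411 = 193.4 eV.
With Z = 4, ΔE = 217.6 × (1/n_f² − 1/n_i²), so 1/n_f² − 1/n_i² = 0.8889.
Trying n_f = 1 gives 1/n_i² = 0.1111, i.e. n_i ≈ 3; this pair matches.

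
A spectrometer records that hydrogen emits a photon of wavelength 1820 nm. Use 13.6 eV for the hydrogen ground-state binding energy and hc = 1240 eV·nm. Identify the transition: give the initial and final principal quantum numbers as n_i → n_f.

n_i = 9, n_f = 4

The photon energy is ΔE = hc/λ = 1240 / 1820 = 0.6813 eV.
With Z = 1, ΔE = 13.60 × (1/n_f² − 1/n_i²), so 1/n_f² − 1/n_i² = 0.05010.
Trying n_f = 4 gives 1/n_i² = 0.01240, i.e. n_i ≈ 9; this pair matches.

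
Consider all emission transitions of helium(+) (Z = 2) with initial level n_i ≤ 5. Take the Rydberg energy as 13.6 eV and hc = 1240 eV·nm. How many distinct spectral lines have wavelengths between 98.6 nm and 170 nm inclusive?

Enumerate all n_i → n_f pairs with 1 ≤ n_f < n_i ≤ 5 and compute λ = 1240 / [13.6·4·(1/n_f² − 1/n_i²)].
Lines falling in [98.6, 170] nm: 5→2 (108.5 nm), 4→2 (121.6 nm), 3→2 (164.1 nm).

3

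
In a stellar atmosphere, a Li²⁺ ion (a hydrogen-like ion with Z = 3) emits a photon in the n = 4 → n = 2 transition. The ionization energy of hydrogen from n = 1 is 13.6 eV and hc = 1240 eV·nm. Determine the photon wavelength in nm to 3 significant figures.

54.0 nm

For Z = 3 the level energies scale as Z², so the effective Rydberg energy is 13.6 × 9 = 122.4 eV.
ΔE = 122.4 × (1/2² − 1/4²) = 122.4 × 0.1875 = 22.95 eV.
λ = hc/ΔE = 1240 / 22.95 = 54.0 nm.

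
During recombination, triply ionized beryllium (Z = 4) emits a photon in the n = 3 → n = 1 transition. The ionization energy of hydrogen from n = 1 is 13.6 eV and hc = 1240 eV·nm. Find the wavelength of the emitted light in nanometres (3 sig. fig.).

For Z = 4 the level energies scale as Z², so the effective Rydberg energy is 13.6 × 16 = 217.6 eV.
ΔE = 217.6 × (1/1² − 1/3²) = 217.6 × 0.8889 = 193.4 eV.
λ = hc/ΔE = 1240 / 193.4 = 6.41 nm.

6.41 nm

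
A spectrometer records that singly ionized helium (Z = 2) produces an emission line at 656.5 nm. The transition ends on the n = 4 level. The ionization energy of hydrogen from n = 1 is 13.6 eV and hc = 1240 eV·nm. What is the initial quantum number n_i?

The photon energy is ΔE = hc/λ = 1240 / 656.5 = 1.889 eV.
With Z = 2, ΔE = 54.40 × (1/n_f² − 1/n_i²), so 1/n_f² − 1/n_i² = 0.03472.
With n_f = 4: 1/n_i² = 1/16 − 0.03472 = 0.02778, so n_i ≈ 6.00.

n_i = 6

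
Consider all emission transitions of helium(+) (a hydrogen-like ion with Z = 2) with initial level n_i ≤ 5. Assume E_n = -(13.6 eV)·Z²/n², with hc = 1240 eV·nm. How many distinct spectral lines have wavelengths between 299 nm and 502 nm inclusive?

2

Enumerate all n_i → n_f pairs with 1 ≤ n_f < n_i ≤ 5 and compute λ = 1240 / [13.6·4·(1/n_f² − 1/n_i²)].
Lines falling in [299, 502] nm: 5→3 (320.5 nm), 4→3 (468.9 nm).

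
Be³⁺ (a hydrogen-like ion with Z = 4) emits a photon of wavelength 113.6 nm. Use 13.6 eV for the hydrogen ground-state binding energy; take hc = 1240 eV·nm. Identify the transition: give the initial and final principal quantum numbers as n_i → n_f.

The photon energy is ΔE = hc/λ = 1240 / 113.6 = 10.92 eV.
With Z = 4, ΔE = 217.6 × (1/n_f² − 1/n_i²), so 1/n_f² − 1/n_i² = 0.05016.
Trying n_f = 4 gives 1/n_i² = 0.01234, i.e. n_i ≈ 9; this pair matches.

n_i = 9, n_f = 4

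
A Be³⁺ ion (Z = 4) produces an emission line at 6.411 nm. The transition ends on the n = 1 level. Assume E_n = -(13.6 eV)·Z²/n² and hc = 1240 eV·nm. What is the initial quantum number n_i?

The photon energy is ΔE = hc/λ = 1240 / 6.411 = 193.4 eV.
With Z = 4, ΔE = 217.6 × (1/n_f² − 1/n_i²), so 1/n_f² − 1/n_i² = 0.8889.
With n_f = 1: 1/n_i² = 1/1 − 0.8889 = 0.1111, so n_i ≈ 3.00.

n_i = 3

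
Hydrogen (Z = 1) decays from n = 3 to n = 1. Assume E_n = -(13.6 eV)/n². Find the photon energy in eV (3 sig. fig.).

12.1 eV

E_3 = −13.60/9 = −1.511 eV and E_1 = −13.60/1 = −13.60 eV.
The photon energy is |E_3 − E_1| = 12.1 eV.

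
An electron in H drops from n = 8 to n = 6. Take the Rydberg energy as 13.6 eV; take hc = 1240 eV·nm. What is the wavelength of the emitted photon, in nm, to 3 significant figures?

7500 nm

ΔE = 13.60 × (1/6² − 1/8²) = 13.60 × 0.01215 = 0.1653 eV.
λ = hc/ΔE = 1240 / 0.1653 = 7500 nm.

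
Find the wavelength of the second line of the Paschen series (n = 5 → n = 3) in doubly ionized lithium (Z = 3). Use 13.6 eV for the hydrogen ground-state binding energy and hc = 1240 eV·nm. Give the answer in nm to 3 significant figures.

142 nm

The Paschen series terminates on n_f = 3; the second line has n_i = 3+2 = 5.
ΔE = 122.4 × (1/3² − 1/5²) = 8.704 eV.
λ = 1240 / 8.704 = 142 nm.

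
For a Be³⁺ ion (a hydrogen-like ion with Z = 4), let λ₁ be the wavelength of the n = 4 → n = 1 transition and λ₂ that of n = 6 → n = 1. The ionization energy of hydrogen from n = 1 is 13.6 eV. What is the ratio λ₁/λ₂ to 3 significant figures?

1.04

λ ∝ 1/ΔE ∝ 1/(1/n_f² − 1/n_i²), and the Z² and hc factors cancel in the ratio.
λ₁/λ₂ = (1/1² − 1/6²)/(1/1² − 1/4²) = 0.9722/0.9375 = 1.04.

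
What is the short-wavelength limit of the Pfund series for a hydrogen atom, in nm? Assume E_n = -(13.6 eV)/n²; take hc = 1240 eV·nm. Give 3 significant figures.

The Pfund series has lower level n_f = 5; the series limit corresponds to n_i → ∞.
ΔE_max = 13.6 × 1 / 5² = 0.5440 eV.
λ_min = 1240 / 0.5440 = 2280 nm.

2280 nm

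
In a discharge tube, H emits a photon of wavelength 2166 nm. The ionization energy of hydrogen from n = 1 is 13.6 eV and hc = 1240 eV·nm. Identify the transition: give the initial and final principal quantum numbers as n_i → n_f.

n_i = 7, n_f = 4

The photon energy is ΔE = hc/λ = 1240 / 2166 = 0.5725 eV.
With Z = 1, ΔE = 13.60 × (1/n_f² − 1/n_i²), so 1/n_f² − 1/n_i² = 0.04209.
Trying n_f = 4 gives 1/n_i² = 0.02041, i.e. n_i ≈ 7; this pair matches.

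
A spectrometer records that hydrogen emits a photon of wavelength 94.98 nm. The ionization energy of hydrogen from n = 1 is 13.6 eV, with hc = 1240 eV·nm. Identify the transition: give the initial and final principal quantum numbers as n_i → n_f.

n_i = 5, n_f = 1

The photon energy is ΔE = hc/λ = 1240 / 94.98 = 13.06 eV.
With Z = 1, ΔE = 13.60 × (1/n_f² − 1/n_i²), so 1/n_f² − 1/n_i² = 0.9600.
Trying n_f = 1 gives 1/n_i² = 0.04005, i.e. n_i ≈ 5; this pair matches.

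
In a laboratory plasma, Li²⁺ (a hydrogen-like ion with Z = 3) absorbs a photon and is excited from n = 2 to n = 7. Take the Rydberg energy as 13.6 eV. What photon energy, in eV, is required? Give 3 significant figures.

28.1 eV

The Bohr energies scale as Z², so for Z = 3: E_n = −122.4/n² eV.
E_7 = −122.4/49 = −2.498 eV and E_2 = −122.4/4 = −30.60 eV.
The photon energy is |E_7 − E_2| = 28.1 eV.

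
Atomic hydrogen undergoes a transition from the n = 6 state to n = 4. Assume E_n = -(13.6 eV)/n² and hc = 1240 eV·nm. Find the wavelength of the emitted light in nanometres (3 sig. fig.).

ΔE = 13.60 × (1/4² − 1/6²) = 13.60 × 0.03472 = 0.4722 eV.
λ = hc/ΔE = 1240 / 0.4722 = 2630 nm.
This line belongs to the Brackett series.

2630 nm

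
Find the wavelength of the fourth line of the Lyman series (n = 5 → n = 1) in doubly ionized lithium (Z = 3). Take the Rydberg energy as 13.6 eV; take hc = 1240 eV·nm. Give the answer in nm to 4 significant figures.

10.55 nm

The Lyman series terminates on n_f = 1; the fourth line has n_i = 1+4 = 5.
ΔE = 122.4 × (1/1² − 1/5²) = 117.5 eV.
λ = 1240 / 117.5 = 10.55 nm.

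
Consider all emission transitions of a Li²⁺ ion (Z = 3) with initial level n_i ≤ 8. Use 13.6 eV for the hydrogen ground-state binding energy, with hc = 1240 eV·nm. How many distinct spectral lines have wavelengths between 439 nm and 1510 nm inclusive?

5

Enumerate all n_i → n_f pairs with 1 ≤ n_f < n_i ≤ 8 and compute λ = 1240 / [13.6·9·(1/n_f² − 1/n_i²)].
Lines falling in [439, 1510] nm: 5→4 (450.3 nm), 7→5 (517.1 nm), 6→5 (828.9 nm), 8→6 (833.6 nm), 7→6 (1375 nm).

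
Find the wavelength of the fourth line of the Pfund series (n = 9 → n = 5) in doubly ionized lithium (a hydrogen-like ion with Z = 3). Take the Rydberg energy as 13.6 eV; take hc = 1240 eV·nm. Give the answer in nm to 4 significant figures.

The Pfund series terminates on n_f = 5; the fourth line has n_i = 5+4 = 9.
ΔE = 122.4 × (1/5² − 1/9²) = 3.385 eV.
λ = 1240 / 3.385 = 366.3 nm.

366.3 nm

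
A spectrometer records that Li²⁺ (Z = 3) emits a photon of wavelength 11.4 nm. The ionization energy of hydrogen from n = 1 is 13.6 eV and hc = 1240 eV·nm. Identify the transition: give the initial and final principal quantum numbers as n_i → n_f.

The photon energy is ΔE = hc/λ = 1240 / 11.4 = 108.8 eV.
With Z = 3, ΔE = 122.4 × (1/n_f² − 1/n_i²), so 1/n_f² − 1/n_i² = 0.8887.
Trying n_f = 1 gives 1/n_i² = 0.1113, i.e. n_i ≈ 3; this pair matches.

n_i = 3, n_f = 1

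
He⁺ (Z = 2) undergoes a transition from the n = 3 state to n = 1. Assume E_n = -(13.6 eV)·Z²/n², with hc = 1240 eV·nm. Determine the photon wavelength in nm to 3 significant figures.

25.6 nm

For Z = 2 the level energies scale as Z², so the effective Rydberg energy is 13.6 × 4 = 54.40 eV.
ΔE = 54.40 × (1/1² − 1/3²) = 54.40 × 0.8889 = 48.36 eV.
λ = hc/ΔE = 1240 / 48.36 = 25.6 nm.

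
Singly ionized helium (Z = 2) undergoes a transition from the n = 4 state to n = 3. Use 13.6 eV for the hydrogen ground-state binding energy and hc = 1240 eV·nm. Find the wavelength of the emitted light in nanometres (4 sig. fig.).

For Z = 2 the level energies scale as Z², so the effective Rydberg energy is 13.6 × 4 = 54.40 eV.
ΔE = 54.40 × (1/3² − 1/4²) = 54.40 × 0.04861 = 2.644 eV.
λ = hc/ΔE = 1240 / 2.644 = 468.9 nm.

468.9 nm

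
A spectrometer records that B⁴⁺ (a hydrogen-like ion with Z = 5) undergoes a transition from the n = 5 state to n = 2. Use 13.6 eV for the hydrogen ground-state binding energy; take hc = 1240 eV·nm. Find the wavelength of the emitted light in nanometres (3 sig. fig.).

For Z = 5 the level energies scale as Z², so the effective Rydberg energy is 13.6 × 25 = 340.0 eV.
ΔE = 340.0 × (1/2² − 1/5²) = 340.0 × 0.2100 = 71.40 eV.
λ = hc/ΔE = 1240 / 71.40 = 17.4 nm.

17.4 nm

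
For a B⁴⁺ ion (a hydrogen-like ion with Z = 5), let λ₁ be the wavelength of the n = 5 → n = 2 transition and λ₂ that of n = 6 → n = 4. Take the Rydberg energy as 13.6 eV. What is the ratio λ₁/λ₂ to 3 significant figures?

0.165

λ ∝ 1/ΔE ∝ 1/(1/n_f² − 1/n_i²), and the Z² and hc factors cancel in the ratio.
λ₁/λ₂ = (1/4² − 1/6²)/(1/2² − 1/5²) = 0.03472/0.2100 = 0.165.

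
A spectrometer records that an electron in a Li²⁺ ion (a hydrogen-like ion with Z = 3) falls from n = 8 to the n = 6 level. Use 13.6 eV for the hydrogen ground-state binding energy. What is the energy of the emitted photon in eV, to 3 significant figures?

The Bohr energies scale as Z², so for Z = 3: E_n = −122.4/n² eV.
E_8 = −122.4/64 = −1.913 eV and E_6 = −122.4/36 = −3.400 eV.
The photon energy is |E_8 − E_6| = 1.49 eV.

1.49 eV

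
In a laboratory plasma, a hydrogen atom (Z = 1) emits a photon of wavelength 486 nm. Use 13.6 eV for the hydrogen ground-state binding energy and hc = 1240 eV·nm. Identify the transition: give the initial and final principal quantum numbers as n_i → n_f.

The photon energy is ΔE = hc/λ = 1240 / 486 = 2.551 eV.
With Z = 1, ΔE = 13.60 × (1/n_f² − 1/n_i²), so 1/n_f² − 1/n_i² = 0.1876.
Trying n_f = 2 gives 1/n_i² = 0.06239, i.e. n_i ≈ 4; this pair matches.

n_i = 4, n_f = 2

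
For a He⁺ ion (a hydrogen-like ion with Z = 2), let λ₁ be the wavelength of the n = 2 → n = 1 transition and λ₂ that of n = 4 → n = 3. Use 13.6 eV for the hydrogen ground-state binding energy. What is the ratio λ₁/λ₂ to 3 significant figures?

0.0648

λ ∝ 1/ΔE ∝ 1/(1/n_f² − 1/n_i²), and the Z² and hc factors cancel in the ratio.
λ₁/λ₂ = (1/3² − 1/4²)/(1/1² − 1/2²) = 0.04861/0.7500 = 0.0648.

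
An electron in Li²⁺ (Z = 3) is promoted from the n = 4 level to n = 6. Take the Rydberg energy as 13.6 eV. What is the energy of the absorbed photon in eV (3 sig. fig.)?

4.25 eV

The Bohr energies scale as Z², so for Z = 3: E_n = −122.4/n² eV.
E_6 = −122.4/36 = −3.400 eV and E_4 = −122.4/16 = −7.650 eV.
The photon energy is |E_6 − E_4| = 4.25 eV.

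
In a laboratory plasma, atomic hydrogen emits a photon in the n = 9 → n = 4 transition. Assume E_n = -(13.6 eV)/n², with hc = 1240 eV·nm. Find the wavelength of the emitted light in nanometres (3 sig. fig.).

1820 nm

ΔE = 13.60 × (1/4² − 1/9²) = 13.60 × 0.05015 = 0.6821 eV.
λ = hc/ΔE = 1240 / 0.6821 = 1820 nm.
This line belongs to the Brackett series.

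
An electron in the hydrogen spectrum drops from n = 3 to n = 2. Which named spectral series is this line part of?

The series is set by the lower level: n_f = 2 is the Balmer series.

Balmer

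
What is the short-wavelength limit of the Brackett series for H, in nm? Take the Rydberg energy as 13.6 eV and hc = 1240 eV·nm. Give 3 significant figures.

1460 nm

The Brackett series has lower level n_f = 4; the series limit corresponds to n_i → ∞.
ΔE_max = 13.6 × 1 / 4² = 0.8500 eV.
λ_min = 1240 / 0.8500 = 1460 nm.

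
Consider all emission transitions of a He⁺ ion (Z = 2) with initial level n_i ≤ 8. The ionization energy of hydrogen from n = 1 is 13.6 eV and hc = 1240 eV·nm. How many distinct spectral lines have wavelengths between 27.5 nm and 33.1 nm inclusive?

Enumerate all n_i → n_f pairs with 1 ≤ n_f < n_i ≤ 8 and compute λ = 1240 / [13.6·4·(1/n_f² − 1/n_i²)].
Lines falling in [27.5, 33.1] nm: 2→1 (30.39 nm).

1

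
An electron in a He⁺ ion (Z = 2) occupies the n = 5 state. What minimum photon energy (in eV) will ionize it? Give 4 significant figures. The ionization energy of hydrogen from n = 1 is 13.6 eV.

2.176 eV

E_n = −13.6 Z²/n² = −54.40/n² eV for Z = 2.
E_5 = −54.40/25 = −2.176 eV, so ionization (to E = 0) requires 2.176 eV.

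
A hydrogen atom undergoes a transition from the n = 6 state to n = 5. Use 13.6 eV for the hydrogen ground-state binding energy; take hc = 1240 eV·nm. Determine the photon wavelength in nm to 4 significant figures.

ΔE = 13.60 × (1/5² − 1/6²) = 13.60 × 0.01222 = 0.1662 eV.
λ = hc/ΔE = 1240 / 0.1662 = 7460 nm.
This line belongs to the Pfund series.

7460 nm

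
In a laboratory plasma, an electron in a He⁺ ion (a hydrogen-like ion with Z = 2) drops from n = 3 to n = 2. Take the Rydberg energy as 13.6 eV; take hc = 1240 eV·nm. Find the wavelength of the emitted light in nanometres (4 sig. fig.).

For Z = 2 the level energies scale as Z², so the effective Rydberg energy is 13.6 × 4 = 54.40 eV.
ΔE = 54.40 × (1/2² − 1/3²) = 54.40 × 0.1389 = 7.556 eV.
λ = hc/ΔE = 1240 / 7.556 = 164.1 nm.

164.1 nm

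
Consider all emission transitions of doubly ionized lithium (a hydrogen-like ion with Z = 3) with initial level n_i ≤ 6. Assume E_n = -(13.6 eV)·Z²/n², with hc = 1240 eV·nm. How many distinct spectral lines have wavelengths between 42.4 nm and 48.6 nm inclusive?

2

Enumerate all n_i → n_f pairs with 1 ≤ n_f < n_i ≤ 6 and compute λ = 1240 / [13.6·9·(1/n_f² − 1/n_i²)].
Lines falling in [42.4, 48.6] nm: 6→2 (45.59 nm), 5→2 (48.24 nm).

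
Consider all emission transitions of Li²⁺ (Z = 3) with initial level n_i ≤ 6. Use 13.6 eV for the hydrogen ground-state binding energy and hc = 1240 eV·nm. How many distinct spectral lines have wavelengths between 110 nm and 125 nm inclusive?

Enumerate all n_i → n_f pairs with 1 ≤ n_f < n_i ≤ 6 and compute λ = 1240 / [13.6·9·(1/n_f² − 1/n_i²)].
Lines falling in [110, 125] nm: 6→3 (121.6 nm).

1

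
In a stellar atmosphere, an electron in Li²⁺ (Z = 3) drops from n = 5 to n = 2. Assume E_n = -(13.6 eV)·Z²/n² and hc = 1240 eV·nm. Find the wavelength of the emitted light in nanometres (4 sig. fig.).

For Z = 3 the level energies scale as Z², so the effective Rydberg energy is 13.6 × 9 = 122.4 eV.
ΔE = 122.4 × (1/2² − 1/5²) = 122.4 × 0.2100 = 25.70 eV.
λ = hc/ΔE = 1240 / 25.70 = 48.24 nm.

48.24 nm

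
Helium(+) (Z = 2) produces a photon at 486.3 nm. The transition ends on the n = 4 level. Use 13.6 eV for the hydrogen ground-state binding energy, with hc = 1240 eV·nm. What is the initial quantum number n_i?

The photon energy is ΔE = hc/λ = 1240 / 486.3 = 2.550 eV.
With Z = 2, ΔE = 54.40 × (1/n_f² − 1/n_i²), so 1/n_f² − 1/n_i² = 0.04687.
With n_f = 4: 1/n_i² = 1/16 − 0.04687 = 0.01563, so n_i ≈ 8.00.

n_i = 8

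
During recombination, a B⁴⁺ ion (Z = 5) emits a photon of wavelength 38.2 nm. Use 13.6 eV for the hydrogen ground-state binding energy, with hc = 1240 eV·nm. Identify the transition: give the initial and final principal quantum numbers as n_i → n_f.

n_i = 8, n_f = 3

The photon energy is ΔE = hc/λ = 1240 / 38.2 = 32.46 eV.
With Z = 5, ΔE = 340.0 × (1/n_f² − 1/n_i²), so 1/n_f² − 1/n_i² = 0.09547.
Trying n_f = 3 gives 1/n_i² = 0.01564, i.e. n_i ≈ 8; this pair matches.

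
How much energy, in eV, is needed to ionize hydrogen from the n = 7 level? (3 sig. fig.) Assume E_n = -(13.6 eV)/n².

0.278 eV

E_7 = −13.60/49 = −0.278 eV, so ionization (to E = 0) requires 0.278 eV.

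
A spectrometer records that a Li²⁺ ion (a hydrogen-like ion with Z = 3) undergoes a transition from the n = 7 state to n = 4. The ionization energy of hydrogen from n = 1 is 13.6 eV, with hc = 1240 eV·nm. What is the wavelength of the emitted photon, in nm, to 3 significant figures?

241 nm

For Z = 3 the level energies scale as Z², so the effective Rydberg energy is 13.6 × 9 = 122.4 eV.
ΔE = 122.4 × (1/4² − 1/7²) = 122.4 × 0.04209 = 5.152 eV.
λ = hc/ΔE = 1240 / 5.152 = 241 nm.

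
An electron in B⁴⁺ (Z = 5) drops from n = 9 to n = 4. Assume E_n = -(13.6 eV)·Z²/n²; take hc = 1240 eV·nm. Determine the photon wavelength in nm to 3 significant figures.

For Z = 5 the level energies scale as Z², so the effective Rydberg energy is 13.6 × 25 = 340.0 eV.
ΔE = 340.0 × (1/4² − 1/9²) = 340.0 × 0.05015 = 17.05 eV.
λ = hc/ΔE = 1240 / 17.05 = 72.7 nm.

72.7 nm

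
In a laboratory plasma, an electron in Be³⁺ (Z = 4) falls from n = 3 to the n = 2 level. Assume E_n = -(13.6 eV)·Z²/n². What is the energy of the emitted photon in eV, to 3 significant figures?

30.2 eV

The Bohr energies scale as Z², so for Z = 4: E_n = −217.6/n² eV.
E_3 = −217.6/9 = −24.18 eV and E_2 = −217.6/4 = −54.40 eV.
The photon energy is |E_3 − E_2| = 30.2 eV.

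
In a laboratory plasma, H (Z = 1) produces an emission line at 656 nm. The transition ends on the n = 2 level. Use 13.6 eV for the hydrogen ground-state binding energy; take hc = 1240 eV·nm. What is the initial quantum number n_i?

n_i = 3

The photon energy is ΔE = hc/λ = 1240 / 656 = 1.890 eV.
With Z = 1, ΔE = 13.60 × (1/n_f² − 1/n_i²), so 1/n_f² − 1/n_i² = 0.1390.
With n_f = 2: 1/n_i² = 1/4 − 0.1390 = 0.1110, so n_i ≈ 3.00.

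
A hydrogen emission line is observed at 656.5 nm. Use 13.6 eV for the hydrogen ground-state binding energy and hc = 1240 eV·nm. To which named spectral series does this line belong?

Balmer

ΔE = 1240/656.5 = 1.889 eV.
This matches 13.6 × (1/2² − 1/3²), so n_f = 2: the Balmer series.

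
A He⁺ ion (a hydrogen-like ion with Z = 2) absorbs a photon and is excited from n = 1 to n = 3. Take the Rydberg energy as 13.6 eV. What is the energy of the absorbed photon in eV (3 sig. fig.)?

48.4 eV

The Bohr energies scale as Z², so for Z = 2: E_n = −54.40/n² eV.
E_3 = −54.40/9 = −6.044 eV and E_1 = −54.40/1 = −54.40 eV.
The photon energy is |E_3 − E_1| = 48.4 eV.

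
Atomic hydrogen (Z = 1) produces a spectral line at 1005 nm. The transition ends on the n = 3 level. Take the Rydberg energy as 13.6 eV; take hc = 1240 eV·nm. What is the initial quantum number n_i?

n_i = 7

The photon energy is ΔE = hc/λ = 1240 / 1005 = 1.234 eV.
With Z = 1, ΔE = 13.60 × (1/n_f² − 1/n_i²), so 1/n_f² − 1/n_i² = 0.09072.
With n_f = 3: 1/n_i² = 1/9 − 0.09072 = 0.02039, so n_i ≈ 7.00.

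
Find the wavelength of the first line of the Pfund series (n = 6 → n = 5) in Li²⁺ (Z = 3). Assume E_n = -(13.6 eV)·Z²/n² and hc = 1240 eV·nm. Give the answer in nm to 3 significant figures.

The Pfund series terminates on n_f = 5; the first line has n_i = 5+1 = 6.
ΔE = 122.4 × (1/5² − 1/6²) = 1.496 eV.
λ = 1240 / 1.496 = 829 nm.

829 nm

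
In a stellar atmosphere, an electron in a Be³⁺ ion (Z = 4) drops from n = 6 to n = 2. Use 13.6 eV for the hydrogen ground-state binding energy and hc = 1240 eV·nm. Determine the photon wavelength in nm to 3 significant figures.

25.6 nm

For Z = 4 the level energies scale as Z², so the effective Rydberg energy is 13.6 × 16 = 217.6 eV.
ΔE = 217.6 × (1/2² − 1/6²) = 217.6 × 0.2222 = 48.36 eV.
λ = hc/ΔE = 1240 / 48.36 = 25.6 nm.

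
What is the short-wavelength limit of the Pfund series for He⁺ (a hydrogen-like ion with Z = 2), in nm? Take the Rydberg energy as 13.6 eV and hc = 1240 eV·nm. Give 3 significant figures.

The Pfund series has lower level n_f = 5; the series limit corresponds to n_i → ∞.
ΔE_max = 13.6 × 4 / 5² = 2.176 eV.
λ_min = 1240 / 2.176 = 570 nm.

570 nm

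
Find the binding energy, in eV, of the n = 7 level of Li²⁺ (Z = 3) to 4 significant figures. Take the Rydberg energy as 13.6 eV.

2.498 eV

E_n = −13.6 Z²/n² = −122.4/n² eV for Z = 3.
E_7 = −122.4/49 = −2.498 eV, so ionization (to E = 0) requires 2.498 eV.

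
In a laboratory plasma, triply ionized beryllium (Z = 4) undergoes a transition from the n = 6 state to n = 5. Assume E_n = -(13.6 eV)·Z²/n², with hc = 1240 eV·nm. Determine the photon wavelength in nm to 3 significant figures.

466 nm

For Z = 4 the level energies scale as Z², so the effective Rydberg energy is 13.6 × 16 = 217.6 eV.
ΔE = 217.6 × (1/5² − 1/6²) = 217.6 × 0.01222 = 2.660 eV.
λ = hc/ΔE = 1240 / 2.660 = 466 nm.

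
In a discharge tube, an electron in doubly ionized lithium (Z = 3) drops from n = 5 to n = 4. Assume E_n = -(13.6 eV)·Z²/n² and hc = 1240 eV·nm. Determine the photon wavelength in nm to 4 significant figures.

450.3 nm

For Z = 3 the level energies scale as Z², so the effective Rydberg energy is 13.6 × 9 = 122.4 eV.
ΔE = 122.4 × (1/4² − 1/5²) = 122.4 × 0.02250 = 2.754 eV.
λ = hc/ΔE = 1240 / 2.754 = 450.3 nm.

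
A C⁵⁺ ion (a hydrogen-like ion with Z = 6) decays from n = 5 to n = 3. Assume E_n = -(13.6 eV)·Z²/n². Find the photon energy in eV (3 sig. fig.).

The Bohr energies scale as Z², so for Z = 6: E_n = −489.6/n² eV.
E_5 = −489.6/25 = −19.58 eV and E_3 = −489.6/9 = −54.40 eV.
The photon energy is |E_5 − E_3| = 34.8 eV.

34.8 eV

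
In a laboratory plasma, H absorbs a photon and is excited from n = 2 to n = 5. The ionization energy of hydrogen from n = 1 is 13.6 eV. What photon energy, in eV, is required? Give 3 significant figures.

2.86 eV

E_5 = −13.60/25 = −0.5440 eV and E_2 = −13.60/4 = −3.400 eV.
The photon energy is |E_5 − E_2| = 2.86 eV.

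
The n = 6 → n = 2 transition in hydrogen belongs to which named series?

The series is set by the lower level: n_f = 2 is the Balmer series.

Balmer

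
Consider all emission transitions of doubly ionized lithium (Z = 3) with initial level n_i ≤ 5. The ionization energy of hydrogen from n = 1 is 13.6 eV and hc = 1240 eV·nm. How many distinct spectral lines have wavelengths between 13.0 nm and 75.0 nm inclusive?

Enumerate all n_i → n_f pairs with 1 ≤ n_f < n_i ≤ 5 and compute λ = 1240 / [13.6·9·(1/n_f² − 1/n_i²)].
Lines falling in [13.0, 75.0] nm: 2→1 (13.51 nm), 5→2 (48.24 nm), 4→2 (54.03 nm), 3→2 (72.94 nm).

4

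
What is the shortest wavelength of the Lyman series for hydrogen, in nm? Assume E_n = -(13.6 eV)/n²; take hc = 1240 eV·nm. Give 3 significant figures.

91.2 nm

The Lyman series has lower level n_f = 1; the series limit corresponds to n_i → ∞.
ΔE_max = 13.6 × 1 / 1² = 13.60 eV.
λ_min = 1240 / 13.60 = 91.2 nm.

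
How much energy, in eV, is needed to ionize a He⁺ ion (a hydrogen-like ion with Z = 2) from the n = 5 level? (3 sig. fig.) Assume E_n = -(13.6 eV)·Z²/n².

2.18 eV

E_n = −13.6 Z²/n² = −54.40/n² eV for Z = 2.
E_5 = −54.40/25 = −2.18 eV, so ionization (to E = 0) requires 2.18 eV.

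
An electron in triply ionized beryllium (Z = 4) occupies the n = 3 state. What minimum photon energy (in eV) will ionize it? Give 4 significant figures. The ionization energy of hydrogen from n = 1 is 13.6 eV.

E_n = −13.6 Z²/n² = −217.6/n² eV for Z = 4.
E_3 = −217.6/9 = −24.18 eV, so ionization (to E = 0) requires 24.18 eV.

24.18 eV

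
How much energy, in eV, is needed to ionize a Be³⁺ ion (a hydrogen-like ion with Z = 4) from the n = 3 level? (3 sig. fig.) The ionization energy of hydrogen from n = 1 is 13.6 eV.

24.2 eV

E_n = −13.6 Z²/n² = −217.6/n² eV for Z = 4.
E_3 = −217.6/9 = −24.2 eV, so ionization (to E = 0) requires 24.2 eV.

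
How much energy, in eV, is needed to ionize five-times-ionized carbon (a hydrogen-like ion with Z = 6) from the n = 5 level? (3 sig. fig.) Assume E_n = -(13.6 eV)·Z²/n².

19.6 eV

E_n = −13.6 Z²/n² = −489.6/n² eV for Z = 6.
E_5 = −489.6/25 = −19.6 eV, so ionization (to E = 0) requires 19.6 eV.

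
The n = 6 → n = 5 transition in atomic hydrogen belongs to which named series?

The series is set by the lower level: n_f = 5 is the Pfund series.

Pfund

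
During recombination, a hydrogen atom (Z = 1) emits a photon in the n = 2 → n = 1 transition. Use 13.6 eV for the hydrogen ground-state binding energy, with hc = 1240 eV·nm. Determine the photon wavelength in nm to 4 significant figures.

121.6 nm

ΔE = 13.60 × (1/1² − 1/2²) = 13.60 × 0.7500 = 10.20 eV.
λ = hc/ΔE = 1240 / 10.20 = 121.6 nm.
This line belongs to the Lyman series.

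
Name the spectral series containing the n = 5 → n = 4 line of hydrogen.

The series is set by the lower level: n_f = 4 is the Brackett series.

Brackett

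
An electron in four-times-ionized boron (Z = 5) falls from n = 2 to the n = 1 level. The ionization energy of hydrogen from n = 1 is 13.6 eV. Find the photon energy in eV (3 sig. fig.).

255 eV

The Bohr energies scale as Z², so for Z = 5: E_n = −340.0/n² eV.
E_2 = −340.0/4 = −85.00 eV and E_1 = −340.0/1 = −340.0 eV.
The photon energy is |E_2 − E_1| = 255 eV.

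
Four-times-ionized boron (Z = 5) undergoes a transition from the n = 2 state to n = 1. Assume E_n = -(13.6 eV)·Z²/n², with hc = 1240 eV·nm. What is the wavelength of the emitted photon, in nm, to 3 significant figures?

4.86 nm

For Z = 5 the level energies scale as Z², so the effective Rydberg energy is 13.6 × 25 = 340.0 eV.
ΔE = 340.0 × (1/1² − 1/2²) = 340.0 × 0.7500 = 255.0 eV.
λ = hc/ΔE = 1240 / 255.0 = 4.86 nm.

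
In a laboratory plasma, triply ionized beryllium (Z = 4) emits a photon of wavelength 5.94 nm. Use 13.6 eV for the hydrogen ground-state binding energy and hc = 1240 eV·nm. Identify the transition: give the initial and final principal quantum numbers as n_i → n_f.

n_i = 5, n_f = 1

The photon energy is ΔE = hc/λ = 1240 / 5.94 = 208.8 eV.
With Z = 4, ΔE = 217.6 × (1/n_f² − 1/n_i²), so 1/n_f² − 1/n_i² = 0.9593.
Trying n_f = 1 gives 1/n_i² = 0.04065, i.e. n_i ≈ 5; this pair matches.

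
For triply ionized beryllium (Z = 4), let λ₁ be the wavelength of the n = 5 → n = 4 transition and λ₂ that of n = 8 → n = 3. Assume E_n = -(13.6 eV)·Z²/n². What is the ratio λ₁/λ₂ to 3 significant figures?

λ ∝ 1/ΔE ∝ 1/(1/n_f² − 1/n_i²), and the Z² and hc factors cancel in the ratio.
λ₁/λ₂ = (1/3² − 1/8²)/(1/4² − 1/5²) = 0.09549/0.02250 = 4.24.

4.24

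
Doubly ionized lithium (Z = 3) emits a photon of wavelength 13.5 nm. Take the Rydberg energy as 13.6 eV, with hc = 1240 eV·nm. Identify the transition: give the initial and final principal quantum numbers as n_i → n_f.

The photon energy is ΔE = hc/λ = 1240 / 13.5 = 91.85 eV.
With Z = 3, ΔE = 122.4 × (1/n_f² − 1/n_i²), so 1/n_f² − 1/n_i² = 0.7504.
Trying n_f = 1 gives 1/n_i² = 0.2496, i.e. n_i ≈ 2; this pair matches.

n_i = 2, n_f = 1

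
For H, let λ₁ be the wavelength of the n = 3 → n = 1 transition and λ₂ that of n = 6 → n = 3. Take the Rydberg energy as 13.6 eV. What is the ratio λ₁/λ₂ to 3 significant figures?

0.0938

λ ∝ 1/ΔE ∝ 1/(1/n_f² − 1/n_i²), and the Z² and hc factors cancel in the ratio.
λ₁/λ₂ = (1/3² − 1/6²)/(1/1² − 1/3²) = 0.08333/0.8889 = 0.0938.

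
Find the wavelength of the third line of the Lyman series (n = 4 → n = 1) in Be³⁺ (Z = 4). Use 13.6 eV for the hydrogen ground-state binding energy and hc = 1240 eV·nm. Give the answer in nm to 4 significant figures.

6.078 nm

The Lyman series terminates on n_f = 1; the third line has n_i = 1+3 = 4.
ΔE = 217.6 × (1/1² − 1/4²) = 204.0 eV.
λ = 1240 / 204.0 = 6.078 nm.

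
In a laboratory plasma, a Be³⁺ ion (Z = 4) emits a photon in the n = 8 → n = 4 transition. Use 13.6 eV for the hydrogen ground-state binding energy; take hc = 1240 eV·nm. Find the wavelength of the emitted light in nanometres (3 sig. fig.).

For Z = 4 the level energies scale as Z², so the effective Rydberg energy is 13.6 × 16 = 217.6 eV.
ΔE = 217.6 × (1/4² − 1/8²) = 217.6 × 0.04688 = 10.20 eV.
λ = hc/ΔE = 1240 / 10.20 = 122 nm.

122 nm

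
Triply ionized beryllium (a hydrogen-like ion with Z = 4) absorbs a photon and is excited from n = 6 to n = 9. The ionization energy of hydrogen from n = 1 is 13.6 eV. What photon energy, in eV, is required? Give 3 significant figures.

3.36 eV

The Bohr energies scale as Z², so for Z = 4: E_n = −217.6/n² eV.
E_9 = −217.6/81 = −2.686 eV and E_6 = −217.6/36 = −6.044 eV.
The photon energy is |E_9 − E_6| = 3.36 eV.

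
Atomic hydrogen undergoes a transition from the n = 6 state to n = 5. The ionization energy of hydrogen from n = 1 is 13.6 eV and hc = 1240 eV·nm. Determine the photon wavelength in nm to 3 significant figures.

ΔE = 13.60 × (1/5² − 1/6²) = 13.60 × 0.01222 = 0.1662 eV.
λ = hc/ΔE = 1240 / 0.1662 = 7460 nm.
This line belongs to the Pfund series.

7460 nm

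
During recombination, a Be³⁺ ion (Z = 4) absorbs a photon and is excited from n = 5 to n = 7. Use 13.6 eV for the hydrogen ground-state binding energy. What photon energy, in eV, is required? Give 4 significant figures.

4.263 eV

The Bohr energies scale as Z², so for Z = 4: E_n = −217.6/n² eV.
E_7 = −217.6/49 = −4.441 eV and E_5 = −217.6/25 = −8.704 eV.
The photon energy is |E_7 − E_5| = 4.263 eV.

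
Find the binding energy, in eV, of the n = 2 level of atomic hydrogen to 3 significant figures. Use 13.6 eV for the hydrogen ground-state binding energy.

E_2 = −13.60/4 = −3.40 eV, so ionization (to E = 0) requires 3.40 eV.

3.40 eV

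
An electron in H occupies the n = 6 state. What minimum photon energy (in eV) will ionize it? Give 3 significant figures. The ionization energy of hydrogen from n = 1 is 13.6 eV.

0.378 eV

E_6 = −13.60/36 = −0.378 eV, so ionization (to E = 0) requires 0.378 eV.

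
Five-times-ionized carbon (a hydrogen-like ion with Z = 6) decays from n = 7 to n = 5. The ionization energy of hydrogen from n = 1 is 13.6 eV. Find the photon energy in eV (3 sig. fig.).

9.59 eV

The Bohr energies scale as Z², so for Z = 6: E_n = −489.6/n² eV.
E_7 = −489.6/49 = −9.992 eV and E_5 = −489.6/25 = −19.58 eV.
The photon energy is |E_7 − E_5| = 9.59 eV.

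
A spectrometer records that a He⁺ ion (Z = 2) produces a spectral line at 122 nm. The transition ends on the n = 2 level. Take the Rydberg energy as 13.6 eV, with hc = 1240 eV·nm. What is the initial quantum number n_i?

n_i = 4

The photon energy is ΔE = hc/λ = 1240 / 122 = 10.16 eV.
With Z = 2, ΔE = 54.40 × (1/n_f² − 1/n_i²), so 1/n_f² − 1/n_i² = 0.1868.
With n_f = 2: 1/n_i² = 1/4 − 0.1868 = 0.06316, so n_i ≈ 3.98.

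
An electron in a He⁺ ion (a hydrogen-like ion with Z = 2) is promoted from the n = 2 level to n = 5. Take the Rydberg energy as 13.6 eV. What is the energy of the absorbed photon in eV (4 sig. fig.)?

11.42 eV

The Bohr energies scale as Z², so for Z = 2: E_n = −54.40/n² eV.
E_5 = −54.40/25 = −2.176 eV and E_2 = −54.40/4 = −13.60 eV.
The photon energy is |E_5 − E_2| = 11.42 eV.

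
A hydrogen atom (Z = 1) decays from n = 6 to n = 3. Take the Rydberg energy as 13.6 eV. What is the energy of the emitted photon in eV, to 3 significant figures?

E_6 = −13.60/36 = −0.3778 eV and E_3 = −13.60/9 = −1.511 eV.
The photon energy is |E_6 − E_3| = 1.13 eV.

1.13 eV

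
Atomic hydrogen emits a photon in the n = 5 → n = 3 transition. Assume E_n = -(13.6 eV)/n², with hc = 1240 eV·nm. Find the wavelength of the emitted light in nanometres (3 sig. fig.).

1280 nm

ΔE = 13.60 × (1/3² − 1/5²) = 13.60 × 0.07111 = 0.9671 eV.
λ = hc/ΔE = 1240 / 0.9671 = 1280 nm.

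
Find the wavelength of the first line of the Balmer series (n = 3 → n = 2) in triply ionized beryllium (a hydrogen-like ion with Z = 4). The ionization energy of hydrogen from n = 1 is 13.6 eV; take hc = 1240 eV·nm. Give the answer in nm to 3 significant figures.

41.0 nm

The Balmer series terminates on n_f = 2; the first line has n_i = 2+1 = 3.
ΔE = 217.6 × (1/2² − 1/3²) = 30.22 eV.
λ = 1240 / 30.22 = 41.0 nm.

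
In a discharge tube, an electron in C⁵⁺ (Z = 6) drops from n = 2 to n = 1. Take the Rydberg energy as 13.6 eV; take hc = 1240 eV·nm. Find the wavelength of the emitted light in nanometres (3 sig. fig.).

3.38 nm

For Z = 6 the level energies scale as Z², so the effective Rydberg energy is 13.6 × 36 = 489.6 eV.
ΔE = 489.6 × (1/1² − 1/2²) = 489.6 × 0.7500 = 367.2 eV.
λ = hc/ΔE = 1240 / 367.2 = 3.38 nm.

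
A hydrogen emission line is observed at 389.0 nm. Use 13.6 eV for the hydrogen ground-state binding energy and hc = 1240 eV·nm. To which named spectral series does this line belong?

Balmer

ΔE = 1240/389.0 = 3.188 eV.
This matches 13.6 × (1/2² − 1/8²), so n_f = 2: the Balmer series.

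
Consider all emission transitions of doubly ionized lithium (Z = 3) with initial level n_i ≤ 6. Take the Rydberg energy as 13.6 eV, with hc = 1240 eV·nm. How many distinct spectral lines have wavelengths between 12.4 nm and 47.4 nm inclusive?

Enumerate all n_i → n_f pairs with 1 ≤ n_f < n_i ≤ 6 and compute λ = 1240 / [13.6·9·(1/n_f² − 1/n_i²)].
Lines falling in [12.4, 47.4] nm: 2→1 (13.51 nm), 6→2 (45.59 nm).

2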